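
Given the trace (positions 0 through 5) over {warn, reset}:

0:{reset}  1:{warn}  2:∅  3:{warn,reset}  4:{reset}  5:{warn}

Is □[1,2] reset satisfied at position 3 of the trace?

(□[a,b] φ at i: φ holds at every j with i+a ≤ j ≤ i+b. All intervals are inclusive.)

Check reset at every j in [4,5]:
  j=4: true
  j=5: false
Fails at j=5 → formula fails.

False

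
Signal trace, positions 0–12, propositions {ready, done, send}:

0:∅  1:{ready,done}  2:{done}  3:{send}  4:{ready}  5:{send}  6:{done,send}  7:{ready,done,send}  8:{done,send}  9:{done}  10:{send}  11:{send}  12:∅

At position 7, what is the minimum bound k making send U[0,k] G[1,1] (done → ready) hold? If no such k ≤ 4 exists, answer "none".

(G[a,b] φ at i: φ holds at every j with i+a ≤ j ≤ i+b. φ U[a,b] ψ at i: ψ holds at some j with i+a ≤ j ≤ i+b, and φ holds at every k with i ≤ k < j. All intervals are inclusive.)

2

Need earliest j ≥ 7 with G[1,1] (done → ready), and send at every k in [7,j-1].
  j=7: rhs fails.
  j=8: rhs fails.
  j=9: rhs holds; lhs holds on [7,8]. k = 2.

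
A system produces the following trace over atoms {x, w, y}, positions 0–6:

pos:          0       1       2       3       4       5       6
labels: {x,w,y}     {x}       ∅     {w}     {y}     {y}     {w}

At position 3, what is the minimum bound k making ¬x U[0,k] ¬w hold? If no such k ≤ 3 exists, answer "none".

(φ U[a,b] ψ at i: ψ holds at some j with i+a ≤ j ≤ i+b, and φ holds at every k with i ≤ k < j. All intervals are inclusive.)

1

Need earliest j ≥ 3 with ¬w, and ¬x at every k in [3,j-1].
  j=3: rhs fails.
  j=4: rhs holds; lhs holds on [3,3]. k = 1.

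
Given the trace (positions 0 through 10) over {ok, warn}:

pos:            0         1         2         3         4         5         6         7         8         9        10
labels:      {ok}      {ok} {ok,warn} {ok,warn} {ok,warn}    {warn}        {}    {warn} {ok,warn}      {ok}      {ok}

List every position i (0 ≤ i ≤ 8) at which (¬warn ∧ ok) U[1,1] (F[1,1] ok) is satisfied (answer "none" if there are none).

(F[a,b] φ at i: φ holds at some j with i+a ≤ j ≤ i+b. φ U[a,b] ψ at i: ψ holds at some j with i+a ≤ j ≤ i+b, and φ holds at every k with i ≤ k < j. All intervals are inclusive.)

Evaluate at each i in [0,8]:
  i=0: ✓ (rhs at j=1; lhs holds on [0,0])
  i=1: ✓ (rhs at j=2; lhs holds on [1,1])
  i=2: ✗ (lhs fails at k=2 before rhs at j=3)
  i=3: ✗ (no rhs in [4,4])
  i=4: ✗ (no rhs in [5,5])
  i=5: ✗ (no rhs in [6,6])
  i=6: ✗ (lhs fails at k=6 before rhs at j=7)
  i=7: ✗ (lhs fails at k=7 before rhs at j=8)
  i=8: ✗ (lhs fails at k=8 before rhs at j=9)

0, 1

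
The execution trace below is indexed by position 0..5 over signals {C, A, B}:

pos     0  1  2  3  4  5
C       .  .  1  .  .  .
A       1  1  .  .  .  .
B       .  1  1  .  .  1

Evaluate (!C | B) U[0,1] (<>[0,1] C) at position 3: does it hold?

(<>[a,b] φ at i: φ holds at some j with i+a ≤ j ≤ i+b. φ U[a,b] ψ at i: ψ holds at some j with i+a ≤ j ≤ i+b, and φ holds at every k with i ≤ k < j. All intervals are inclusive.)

Need some j in [3,4] with <>[0,1] C, and (!C | B) at every k in [3,j-1].
  j=3: <>[0,1] C — fails (none in [3,4]).
  j=4: <>[0,1] C — fails (none in [4,5]).
No j in the window works → until fails.

No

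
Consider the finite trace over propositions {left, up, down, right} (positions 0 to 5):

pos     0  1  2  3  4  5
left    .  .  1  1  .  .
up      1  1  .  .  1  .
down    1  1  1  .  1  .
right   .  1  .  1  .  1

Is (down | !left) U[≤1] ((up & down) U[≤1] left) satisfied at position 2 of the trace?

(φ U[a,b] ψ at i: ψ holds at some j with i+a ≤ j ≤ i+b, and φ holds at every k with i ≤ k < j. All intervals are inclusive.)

Need some j in [2,3] with ((up & down) U[≤1] left), and (down | !left) at every k in [2,j-1].
  j=2: ((up & down) U[≤1] left) holds; no prefix to check → satisfied.

Yes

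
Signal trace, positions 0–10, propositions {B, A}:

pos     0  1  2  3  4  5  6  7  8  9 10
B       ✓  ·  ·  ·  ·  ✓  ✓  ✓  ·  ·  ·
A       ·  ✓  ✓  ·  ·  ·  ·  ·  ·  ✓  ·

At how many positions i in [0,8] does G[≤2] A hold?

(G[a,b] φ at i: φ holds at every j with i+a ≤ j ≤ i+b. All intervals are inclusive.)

Evaluate at each i in [0,8]:
  i=0: ✗ (fails at j=0)
  i=1: ✗ (fails at j=3)
  i=2: ✗ (fails at j=3)
  i=3: ✗ (fails at j=3)
  i=4: ✗ (fails at j=4)
  i=5: ✗ (fails at j=5)
  i=6: ✗ (fails at j=6)
  i=7: ✗ (fails at j=7)
  i=8: ✗ (fails at j=8)
Positions where it holds: {} → 0.

0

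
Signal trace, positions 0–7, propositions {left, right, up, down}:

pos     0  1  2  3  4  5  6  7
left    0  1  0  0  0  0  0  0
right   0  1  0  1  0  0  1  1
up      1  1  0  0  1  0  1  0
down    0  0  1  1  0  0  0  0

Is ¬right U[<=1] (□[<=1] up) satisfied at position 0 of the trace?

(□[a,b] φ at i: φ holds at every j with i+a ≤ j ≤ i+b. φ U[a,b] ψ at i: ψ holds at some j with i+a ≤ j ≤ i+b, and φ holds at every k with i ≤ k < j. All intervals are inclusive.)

Need some j in [0,1] with □[<=1] up, and ¬right at every k in [0,j-1].
  j=0: □[<=1] up holds; no prefix to check → satisfied.

True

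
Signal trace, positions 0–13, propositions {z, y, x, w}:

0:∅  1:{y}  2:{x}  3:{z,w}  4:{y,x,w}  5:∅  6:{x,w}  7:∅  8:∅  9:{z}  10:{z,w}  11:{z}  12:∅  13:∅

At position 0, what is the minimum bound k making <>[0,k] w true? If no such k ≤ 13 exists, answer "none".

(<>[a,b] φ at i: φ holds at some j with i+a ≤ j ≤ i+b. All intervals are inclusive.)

Scan j = 0,1,… for w:
  j=0: fails
  j=1: fails
  j=2: fails
  j=3: holds
First hit at j=3, so smallest k = 3-0 = 3.

3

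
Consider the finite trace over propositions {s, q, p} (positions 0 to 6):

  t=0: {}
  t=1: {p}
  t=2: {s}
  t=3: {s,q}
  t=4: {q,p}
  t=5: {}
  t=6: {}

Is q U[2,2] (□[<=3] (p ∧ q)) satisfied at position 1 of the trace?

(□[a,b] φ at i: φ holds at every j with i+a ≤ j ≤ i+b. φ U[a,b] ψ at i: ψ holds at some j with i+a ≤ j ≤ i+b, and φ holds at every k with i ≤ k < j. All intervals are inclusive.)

Need some j in [3,3] with □[<=3] (p ∧ q), and q at every k in [1,j-1].
  j=3: □[<=3] (p ∧ q) — fails at 3.
No j in the window works → until fails.

False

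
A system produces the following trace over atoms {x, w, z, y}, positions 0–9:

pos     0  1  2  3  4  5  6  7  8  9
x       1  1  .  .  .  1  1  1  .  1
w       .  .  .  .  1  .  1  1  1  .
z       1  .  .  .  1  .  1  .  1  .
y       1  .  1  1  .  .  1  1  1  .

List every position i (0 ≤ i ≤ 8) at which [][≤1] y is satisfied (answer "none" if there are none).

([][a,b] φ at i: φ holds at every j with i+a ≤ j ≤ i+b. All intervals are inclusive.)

Evaluate at each i in [0,8]:
  i=0: ✗ (fails at j=1)
  i=1: ✗ (fails at j=1)
  i=2: ✓ (all of [2,3])
  i=3: ✗ (fails at j=4)
  i=4: ✗ (fails at j=4)
  i=5: ✗ (fails at j=5)
  i=6: ✓ (all of [6,7])
  i=7: ✓ (all of [7,8])
  i=8: ✗ (fails at j=9)

2, 6, 7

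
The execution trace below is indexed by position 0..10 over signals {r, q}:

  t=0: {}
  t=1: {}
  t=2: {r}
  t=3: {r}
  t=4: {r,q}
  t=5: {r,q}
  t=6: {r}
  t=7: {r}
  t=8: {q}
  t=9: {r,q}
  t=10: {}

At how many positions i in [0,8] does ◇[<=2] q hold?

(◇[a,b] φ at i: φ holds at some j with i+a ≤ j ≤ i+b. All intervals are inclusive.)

7

Evaluate at each i in [0,8]:
  i=0: ✗ (none in [0,2])
  i=1: ✗ (none in [1,3])
  i=2: ✓ (witness j=4)
  i=3: ✓ (witness j=4)
  i=4: ✓ (witness j=4)
  i=5: ✓ (witness j=5)
  i=6: ✓ (witness j=8)
  i=7: ✓ (witness j=8)
  i=8: ✓ (witness j=8)
Positions where it holds: {2, 3, 4, 5, 6, 7, 8} → 7.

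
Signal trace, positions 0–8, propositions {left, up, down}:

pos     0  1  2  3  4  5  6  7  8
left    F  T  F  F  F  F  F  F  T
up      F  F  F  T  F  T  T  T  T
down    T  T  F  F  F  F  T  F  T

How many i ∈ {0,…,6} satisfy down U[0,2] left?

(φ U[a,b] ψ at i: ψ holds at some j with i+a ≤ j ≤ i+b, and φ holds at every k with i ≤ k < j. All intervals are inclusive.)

2

Evaluate at each i in [0,6]:
  i=0: ✓ (rhs at j=1; lhs holds on [0,0])
  i=1: ✓ (rhs at j=1)
  i=2: ✗ (no rhs in [2,4])
  i=3: ✗ (no rhs in [3,5])
  i=4: ✗ (no rhs in [4,6])
  i=5: ✗ (no rhs in [5,7])
  i=6: ✗ (lhs fails at k=7 before rhs at j=8)
Positions where it holds: {0, 1} → 2.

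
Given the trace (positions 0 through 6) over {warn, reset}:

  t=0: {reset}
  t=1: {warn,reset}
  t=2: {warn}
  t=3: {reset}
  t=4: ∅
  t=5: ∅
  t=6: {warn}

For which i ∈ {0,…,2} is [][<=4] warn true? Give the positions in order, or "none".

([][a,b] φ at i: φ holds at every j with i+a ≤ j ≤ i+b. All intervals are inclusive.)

none

Evaluate at each i in [0,2]:
  i=0: ✗ (fails at j=0)
  i=1: ✗ (fails at j=3)
  i=2: ✗ (fails at j=3)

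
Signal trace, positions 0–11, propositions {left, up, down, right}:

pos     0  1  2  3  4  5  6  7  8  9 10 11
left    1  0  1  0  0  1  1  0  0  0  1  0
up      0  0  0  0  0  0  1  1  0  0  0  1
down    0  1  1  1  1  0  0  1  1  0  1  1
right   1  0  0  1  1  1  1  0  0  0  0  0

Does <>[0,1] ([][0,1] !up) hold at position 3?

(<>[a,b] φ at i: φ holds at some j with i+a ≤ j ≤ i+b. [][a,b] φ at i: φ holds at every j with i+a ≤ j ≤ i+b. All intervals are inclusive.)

Check [][0,1] !up at each j in [3,4]:
  j=3: holds on [3,4]
  j=4: holds on [4,5]
Found at j=3 → formula holds.

Yes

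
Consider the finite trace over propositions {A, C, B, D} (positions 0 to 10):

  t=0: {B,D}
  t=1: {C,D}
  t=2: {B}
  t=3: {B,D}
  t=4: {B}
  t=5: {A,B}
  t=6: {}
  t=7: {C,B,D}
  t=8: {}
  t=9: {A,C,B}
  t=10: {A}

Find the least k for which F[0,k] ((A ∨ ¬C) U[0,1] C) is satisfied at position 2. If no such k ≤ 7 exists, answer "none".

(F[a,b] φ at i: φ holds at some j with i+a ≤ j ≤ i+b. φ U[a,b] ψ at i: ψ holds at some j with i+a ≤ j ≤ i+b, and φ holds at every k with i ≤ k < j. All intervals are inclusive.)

4

Scan j = 2,3,… for ((A ∨ ¬C) U[0,1] C):
  j=2: fails
  j=3: fails
  j=4: fails
  j=5: fails
  j=6: holds
First hit at j=6, so smallest k = 6-2 = 4.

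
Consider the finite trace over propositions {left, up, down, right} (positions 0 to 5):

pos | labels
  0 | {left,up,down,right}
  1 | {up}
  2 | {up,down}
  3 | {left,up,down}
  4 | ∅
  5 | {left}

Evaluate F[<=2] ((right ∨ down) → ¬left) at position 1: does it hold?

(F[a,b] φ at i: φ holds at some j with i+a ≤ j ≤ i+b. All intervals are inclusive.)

Check ((right ∨ down) → ¬left) at each j in [1,3]:
  j=1: true
  j=2: true
  j=3: false
Found at j=1 → formula holds.

Yes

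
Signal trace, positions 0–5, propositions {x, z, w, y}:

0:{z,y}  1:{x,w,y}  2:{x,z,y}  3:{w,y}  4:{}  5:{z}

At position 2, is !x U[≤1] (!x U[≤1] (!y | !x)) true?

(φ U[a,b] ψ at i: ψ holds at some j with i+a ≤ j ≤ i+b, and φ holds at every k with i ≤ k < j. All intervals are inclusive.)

Need some j in [2,3] with (!x U[≤1] (!y | !x)), and !x at every k in [2,j-1].
  j=2: (!x U[≤1] (!y | !x)) — fails.
  j=3: (!x U[≤1] (!y | !x)) holds, but !x fails at k=2 → not this j.
No j in the window works → until fails.

False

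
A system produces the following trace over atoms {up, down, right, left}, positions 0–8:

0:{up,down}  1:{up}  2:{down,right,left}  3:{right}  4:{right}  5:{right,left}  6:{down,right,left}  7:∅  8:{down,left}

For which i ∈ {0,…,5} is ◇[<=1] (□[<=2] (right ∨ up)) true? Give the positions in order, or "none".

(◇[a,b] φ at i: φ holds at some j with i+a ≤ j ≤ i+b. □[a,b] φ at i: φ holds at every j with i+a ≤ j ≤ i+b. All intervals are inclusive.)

0, 1, 2, 3, 4

Evaluate at each i in [0,5]:
  i=0: ✓ (witness j=0)
  i=1: ✓ (witness j=1)
  i=2: ✓ (witness j=2)
  i=3: ✓ (witness j=3)
  i=4: ✓ (witness j=4)
  i=5: ✗ (none in [5,6])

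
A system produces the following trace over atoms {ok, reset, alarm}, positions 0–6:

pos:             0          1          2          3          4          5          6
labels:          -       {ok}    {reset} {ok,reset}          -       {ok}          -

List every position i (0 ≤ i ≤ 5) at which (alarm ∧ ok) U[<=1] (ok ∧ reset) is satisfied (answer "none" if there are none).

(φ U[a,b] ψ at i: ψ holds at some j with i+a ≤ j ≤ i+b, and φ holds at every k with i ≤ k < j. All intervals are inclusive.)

3

Evaluate at each i in [0,5]:
  i=0: ✗ (no rhs in [0,1])
  i=1: ✗ (no rhs in [1,2])
  i=2: ✗ (lhs fails at k=2 before rhs at j=3)
  i=3: ✓ (rhs at j=3)
  i=4: ✗ (no rhs in [4,5])
  i=5: ✗ (no rhs in [5,6])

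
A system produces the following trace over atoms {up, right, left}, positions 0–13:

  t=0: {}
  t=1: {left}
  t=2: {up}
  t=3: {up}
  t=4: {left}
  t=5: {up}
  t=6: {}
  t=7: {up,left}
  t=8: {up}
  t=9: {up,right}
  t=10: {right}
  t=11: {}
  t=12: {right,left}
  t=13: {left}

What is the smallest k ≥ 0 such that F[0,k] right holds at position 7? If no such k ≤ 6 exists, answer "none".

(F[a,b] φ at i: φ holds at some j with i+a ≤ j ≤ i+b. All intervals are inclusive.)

Scan j = 7,8,… for right:
  j=7: fails
  j=8: fails
  j=9: holds
First hit at j=9, so smallest k = 9-7 = 2.

2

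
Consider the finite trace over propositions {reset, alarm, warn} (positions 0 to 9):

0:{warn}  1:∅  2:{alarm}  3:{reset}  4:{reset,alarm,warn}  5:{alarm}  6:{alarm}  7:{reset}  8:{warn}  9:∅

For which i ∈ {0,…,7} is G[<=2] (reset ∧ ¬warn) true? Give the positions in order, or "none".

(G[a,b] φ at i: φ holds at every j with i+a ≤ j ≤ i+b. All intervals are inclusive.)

none

Evaluate at each i in [0,7]:
  i=0: ✗ (fails at j=0)
  i=1: ✗ (fails at j=1)
  i=2: ✗ (fails at j=2)
  i=3: ✗ (fails at j=4)
  i=4: ✗ (fails at j=4)
  i=5: ✗ (fails at j=5)
  i=6: ✗ (fails at j=6)
  i=7: ✗ (fails at j=8)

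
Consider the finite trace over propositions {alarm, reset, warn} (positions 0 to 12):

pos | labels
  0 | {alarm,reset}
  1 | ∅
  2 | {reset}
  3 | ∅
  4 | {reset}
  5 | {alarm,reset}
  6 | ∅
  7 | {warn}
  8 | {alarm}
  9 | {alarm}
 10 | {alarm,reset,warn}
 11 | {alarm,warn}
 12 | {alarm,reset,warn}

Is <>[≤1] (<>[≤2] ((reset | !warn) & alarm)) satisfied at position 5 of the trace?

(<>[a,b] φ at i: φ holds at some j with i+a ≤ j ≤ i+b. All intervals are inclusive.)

Check <>[≤2] ((reset | !warn) & alarm) at each j in [5,6]:
  j=5: holds (witness at 5)
  j=6: holds (witness at 8)
Found at j=5 → formula holds.

True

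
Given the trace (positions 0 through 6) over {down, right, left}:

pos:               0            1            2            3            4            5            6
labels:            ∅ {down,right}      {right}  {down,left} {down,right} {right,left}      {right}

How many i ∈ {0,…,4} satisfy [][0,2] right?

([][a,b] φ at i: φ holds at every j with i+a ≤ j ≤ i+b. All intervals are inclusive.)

Evaluate at each i in [0,4]:
  i=0: ✗ (fails at j=0)
  i=1: ✗ (fails at j=3)
  i=2: ✗ (fails at j=3)
  i=3: ✗ (fails at j=3)
  i=4: ✓ (all of [4,6])
Positions where it holds: {4} → 1.

1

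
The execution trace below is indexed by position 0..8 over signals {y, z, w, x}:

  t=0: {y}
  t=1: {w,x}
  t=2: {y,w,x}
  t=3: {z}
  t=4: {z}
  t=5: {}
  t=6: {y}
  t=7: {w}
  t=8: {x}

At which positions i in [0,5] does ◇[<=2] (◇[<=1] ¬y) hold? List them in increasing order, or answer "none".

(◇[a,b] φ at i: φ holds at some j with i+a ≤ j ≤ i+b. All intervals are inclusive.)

0, 1, 2, 3, 4, 5

Evaluate at each i in [0,5]:
  i=0: ✓ (witness j=0)
  i=1: ✓ (witness j=1)
  i=2: ✓ (witness j=2)
  i=3: ✓ (witness j=3)
  i=4: ✓ (witness j=4)
  i=5: ✓ (witness j=5)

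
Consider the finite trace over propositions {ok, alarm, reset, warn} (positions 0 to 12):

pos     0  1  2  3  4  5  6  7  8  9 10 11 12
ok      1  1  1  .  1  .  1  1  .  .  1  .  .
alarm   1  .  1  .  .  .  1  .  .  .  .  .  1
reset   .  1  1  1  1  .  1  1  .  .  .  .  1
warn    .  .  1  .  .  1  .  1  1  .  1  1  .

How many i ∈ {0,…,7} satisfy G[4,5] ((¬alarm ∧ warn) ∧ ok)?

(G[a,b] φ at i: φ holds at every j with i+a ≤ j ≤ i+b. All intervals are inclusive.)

Evaluate at each i in [0,7]:
  i=0: ✗ (fails at j=4)
  i=1: ✗ (fails at j=5)
  i=2: ✗ (fails at j=6)
  i=3: ✗ (fails at j=8)
  i=4: ✗ (fails at j=8)
  i=5: ✗ (fails at j=9)
  i=6: ✗ (fails at j=11)
  i=7: ✗ (fails at j=11)
Positions where it holds: {} → 0.

0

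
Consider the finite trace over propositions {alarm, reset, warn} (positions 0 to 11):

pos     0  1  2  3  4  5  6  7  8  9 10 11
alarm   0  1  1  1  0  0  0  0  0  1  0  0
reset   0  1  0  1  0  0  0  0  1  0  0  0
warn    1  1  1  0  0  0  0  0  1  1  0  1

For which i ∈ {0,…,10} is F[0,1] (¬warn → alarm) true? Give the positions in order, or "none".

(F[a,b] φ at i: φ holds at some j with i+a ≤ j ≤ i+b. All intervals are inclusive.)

0, 1, 2, 3, 7, 8, 9, 10

Evaluate at each i in [0,10]:
  i=0: ✓ (witness j=0)
  i=1: ✓ (witness j=1)
  i=2: ✓ (witness j=2)
  i=3: ✓ (witness j=3)
  i=4: ✗ (none in [4,5])
  i=5: ✗ (none in [5,6])
  i=6: ✗ (none in [6,7])
  i=7: ✓ (witness j=8)
  i=8: ✓ (witness j=8)
  i=9: ✓ (witness j=9)
  i=10: ✓ (witness j=11)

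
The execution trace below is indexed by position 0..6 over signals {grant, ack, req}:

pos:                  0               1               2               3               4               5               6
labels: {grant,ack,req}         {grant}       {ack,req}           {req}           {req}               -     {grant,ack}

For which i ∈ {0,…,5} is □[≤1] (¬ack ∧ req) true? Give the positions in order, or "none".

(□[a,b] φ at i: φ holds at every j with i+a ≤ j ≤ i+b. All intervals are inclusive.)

3

Evaluate at each i in [0,5]:
  i=0: ✗ (fails at j=0)
  i=1: ✗ (fails at j=1)
  i=2: ✗ (fails at j=2)
  i=3: ✓ (all of [3,4])
  i=4: ✗ (fails at j=5)
  i=5: ✗ (fails at j=5)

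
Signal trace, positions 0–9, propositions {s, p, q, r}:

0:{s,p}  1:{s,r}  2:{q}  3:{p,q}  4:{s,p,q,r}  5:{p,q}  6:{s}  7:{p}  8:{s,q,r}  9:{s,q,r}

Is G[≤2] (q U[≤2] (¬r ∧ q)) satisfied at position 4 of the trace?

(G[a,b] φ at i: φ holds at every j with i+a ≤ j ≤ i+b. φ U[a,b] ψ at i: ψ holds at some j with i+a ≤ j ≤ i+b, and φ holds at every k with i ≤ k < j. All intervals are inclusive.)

Does not hold

Check (q U[≤2] (¬r ∧ q)) at every j in [4,6]:
  j=4: holds
  j=5: holds
  j=6: fails
Fails at j=6 → formula fails.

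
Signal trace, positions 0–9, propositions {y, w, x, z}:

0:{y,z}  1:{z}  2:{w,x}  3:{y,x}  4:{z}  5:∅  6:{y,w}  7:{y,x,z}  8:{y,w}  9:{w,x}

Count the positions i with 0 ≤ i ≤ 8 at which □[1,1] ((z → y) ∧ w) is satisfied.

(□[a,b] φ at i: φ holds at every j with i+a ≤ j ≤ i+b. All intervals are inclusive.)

Evaluate at each i in [0,8]:
  i=0: ✗ (fails at j=1)
  i=1: ✓ (all of [2,2])
  i=2: ✗ (fails at j=3)
  i=3: ✗ (fails at j=4)
  i=4: ✗ (fails at j=5)
  i=5: ✓ (all of [6,6])
  i=6: ✗ (fails at j=7)
  i=7: ✓ (all of [8,8])
  i=8: ✓ (all of [9,9])
Positions where it holds: {1, 5, 7, 8} → 4.

4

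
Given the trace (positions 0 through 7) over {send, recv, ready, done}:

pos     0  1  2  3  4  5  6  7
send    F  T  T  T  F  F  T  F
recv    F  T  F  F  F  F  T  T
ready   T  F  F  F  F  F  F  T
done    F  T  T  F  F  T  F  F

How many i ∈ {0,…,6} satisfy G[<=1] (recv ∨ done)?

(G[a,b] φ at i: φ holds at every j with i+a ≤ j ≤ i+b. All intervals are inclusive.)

3

Evaluate at each i in [0,6]:
  i=0: ✗ (fails at j=0)
  i=1: ✓ (all of [1,2])
  i=2: ✗ (fails at j=3)
  i=3: ✗ (fails at j=3)
  i=4: ✗ (fails at j=4)
  i=5: ✓ (all of [5,6])
  i=6: ✓ (all of [6,7])
Positions where it holds: {1, 5, 6} → 3.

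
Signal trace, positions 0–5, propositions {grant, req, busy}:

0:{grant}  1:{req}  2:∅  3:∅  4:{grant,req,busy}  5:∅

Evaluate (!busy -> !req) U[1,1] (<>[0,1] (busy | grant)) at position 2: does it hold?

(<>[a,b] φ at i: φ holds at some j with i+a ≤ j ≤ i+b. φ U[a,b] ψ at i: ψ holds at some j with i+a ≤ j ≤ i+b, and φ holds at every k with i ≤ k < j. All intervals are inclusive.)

Need some j in [3,3] with <>[0,1] (busy | grant), and (!busy -> !req) at every k in [2,j-1].
  j=3: <>[0,1] (busy | grant) holds; (!busy -> !req) holds at every k in [2,2] → satisfied.

True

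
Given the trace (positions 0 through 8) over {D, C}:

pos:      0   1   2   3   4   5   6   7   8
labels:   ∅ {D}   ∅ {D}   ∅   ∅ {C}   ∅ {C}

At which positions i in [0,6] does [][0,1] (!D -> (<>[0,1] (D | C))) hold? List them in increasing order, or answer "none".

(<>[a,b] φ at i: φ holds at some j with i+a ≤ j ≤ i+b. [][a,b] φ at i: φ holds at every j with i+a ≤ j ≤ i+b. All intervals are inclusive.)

Evaluate at each i in [0,6]:
  i=0: ✓ (all of [0,1])
  i=1: ✓ (all of [1,2])
  i=2: ✓ (all of [2,3])
  i=3: ✗ (fails at j=4)
  i=4: ✗ (fails at j=4)
  i=5: ✓ (all of [5,6])
  i=6: ✓ (all of [6,7])

0, 1, 2, 5, 6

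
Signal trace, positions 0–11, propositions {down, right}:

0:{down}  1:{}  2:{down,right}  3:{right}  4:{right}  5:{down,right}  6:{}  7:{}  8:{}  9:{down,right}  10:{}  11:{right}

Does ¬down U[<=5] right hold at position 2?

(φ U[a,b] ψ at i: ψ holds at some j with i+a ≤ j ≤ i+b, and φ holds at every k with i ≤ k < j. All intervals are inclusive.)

True

Need some j in [2,7] with right, and ¬down at every k in [2,j-1].
  j=2: right holds; no prefix to check → satisfied.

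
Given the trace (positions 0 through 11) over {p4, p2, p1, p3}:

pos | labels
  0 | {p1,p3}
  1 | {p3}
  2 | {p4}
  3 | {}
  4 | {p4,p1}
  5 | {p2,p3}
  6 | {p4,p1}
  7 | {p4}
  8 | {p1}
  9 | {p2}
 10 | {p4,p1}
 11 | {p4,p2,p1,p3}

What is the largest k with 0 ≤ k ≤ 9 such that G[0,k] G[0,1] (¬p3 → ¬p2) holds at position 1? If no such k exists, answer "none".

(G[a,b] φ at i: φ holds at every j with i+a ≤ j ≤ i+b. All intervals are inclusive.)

G[0,1] (¬p3 → ¬p2) must hold from j=1 onward; find where it first fails.
  j=1: holds
  j=2: holds
  j=3: holds
  j=4: holds
  j=5: holds
  j=6: holds
  j=7: holds
  j=8: fails
Holds on [1,7], so largest k = 6.

6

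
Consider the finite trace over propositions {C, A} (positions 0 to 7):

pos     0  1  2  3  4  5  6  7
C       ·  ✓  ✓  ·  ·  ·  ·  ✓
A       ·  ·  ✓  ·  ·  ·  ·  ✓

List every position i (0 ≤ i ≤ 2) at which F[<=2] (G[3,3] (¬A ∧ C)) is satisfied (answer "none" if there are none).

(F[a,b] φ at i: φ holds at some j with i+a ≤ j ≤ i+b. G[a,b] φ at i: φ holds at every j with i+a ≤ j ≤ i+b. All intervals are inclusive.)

none

Evaluate at each i in [0,2]:
  i=0: ✗ (none in [0,2])
  i=1: ✗ (none in [1,3])
  i=2: ✗ (none in [2,4])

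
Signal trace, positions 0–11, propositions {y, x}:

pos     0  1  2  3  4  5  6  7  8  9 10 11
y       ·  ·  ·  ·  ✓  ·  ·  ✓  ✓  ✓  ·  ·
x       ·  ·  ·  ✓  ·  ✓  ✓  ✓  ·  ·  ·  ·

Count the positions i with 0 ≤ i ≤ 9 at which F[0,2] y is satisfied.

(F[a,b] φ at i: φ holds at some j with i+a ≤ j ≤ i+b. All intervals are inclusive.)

Evaluate at each i in [0,9]:
  i=0: ✗ (none in [0,2])
  i=1: ✗ (none in [1,3])
  i=2: ✓ (witness j=4)
  i=3: ✓ (witness j=4)
  i=4: ✓ (witness j=4)
  i=5: ✓ (witness j=7)
  i=6: ✓ (witness j=7)
  i=7: ✓ (witness j=7)
  i=8: ✓ (witness j=8)
  i=9: ✓ (witness j=9)
Positions where it holds: {2, 3, 4, 5, 6, 7, 8, 9} → 8.

8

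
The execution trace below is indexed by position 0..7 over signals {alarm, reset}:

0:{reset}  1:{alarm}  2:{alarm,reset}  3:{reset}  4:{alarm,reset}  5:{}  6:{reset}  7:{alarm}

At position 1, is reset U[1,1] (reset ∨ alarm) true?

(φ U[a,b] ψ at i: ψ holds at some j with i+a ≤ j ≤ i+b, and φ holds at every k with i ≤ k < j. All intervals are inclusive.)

False

Need some j in [2,2] with (reset ∨ alarm), and reset at every k in [1,j-1].
  j=2: (reset ∨ alarm) holds, but reset fails at k=1 → not this j.
No j in the window works → until fails.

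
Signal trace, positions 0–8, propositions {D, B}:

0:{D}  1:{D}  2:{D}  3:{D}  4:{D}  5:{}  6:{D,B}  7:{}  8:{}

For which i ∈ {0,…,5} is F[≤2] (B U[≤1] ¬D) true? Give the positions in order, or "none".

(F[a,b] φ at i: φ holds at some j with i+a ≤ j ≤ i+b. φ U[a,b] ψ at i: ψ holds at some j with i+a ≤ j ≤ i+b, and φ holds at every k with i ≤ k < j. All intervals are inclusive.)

Evaluate at each i in [0,5]:
  i=0: ✗ (none in [0,2])
  i=1: ✗ (none in [1,3])
  i=2: ✗ (none in [2,4])
  i=3: ✓ (witness j=5)
  i=4: ✓ (witness j=5)
  i=5: ✓ (witness j=5)

3, 4, 5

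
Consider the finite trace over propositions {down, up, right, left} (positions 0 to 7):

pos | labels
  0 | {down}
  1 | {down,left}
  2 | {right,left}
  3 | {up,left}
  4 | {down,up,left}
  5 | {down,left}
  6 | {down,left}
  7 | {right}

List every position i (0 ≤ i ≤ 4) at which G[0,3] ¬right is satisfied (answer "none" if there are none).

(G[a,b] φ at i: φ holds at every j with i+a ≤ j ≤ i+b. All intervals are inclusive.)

Evaluate at each i in [0,4]:
  i=0: ✗ (fails at j=2)
  i=1: ✗ (fails at j=2)
  i=2: ✗ (fails at j=2)
  i=3: ✓ (all of [3,6])
  i=4: ✗ (fails at j=7)

3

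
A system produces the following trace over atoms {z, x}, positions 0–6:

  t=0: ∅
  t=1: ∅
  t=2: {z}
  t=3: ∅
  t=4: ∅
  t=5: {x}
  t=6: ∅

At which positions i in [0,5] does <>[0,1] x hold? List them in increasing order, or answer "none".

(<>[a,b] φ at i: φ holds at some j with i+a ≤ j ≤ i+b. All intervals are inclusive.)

Evaluate at each i in [0,5]:
  i=0: ✗ (none in [0,1])
  i=1: ✗ (none in [1,2])
  i=2: ✗ (none in [2,3])
  i=3: ✗ (none in [3,4])
  i=4: ✓ (witness j=5)
  i=5: ✓ (witness j=5)

4, 5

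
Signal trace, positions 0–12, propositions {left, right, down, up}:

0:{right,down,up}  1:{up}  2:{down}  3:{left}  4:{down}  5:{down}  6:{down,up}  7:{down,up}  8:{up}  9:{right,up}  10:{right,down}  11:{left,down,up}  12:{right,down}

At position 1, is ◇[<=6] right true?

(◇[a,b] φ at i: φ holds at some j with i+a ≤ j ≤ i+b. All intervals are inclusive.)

False

Check right at each j in [1,7]:
  j=1: false
  j=2: false
  j=3: false
  j=4: false
  j=5: false
  j=6: false
  j=7: false
No position in the window satisfies it → formula fails.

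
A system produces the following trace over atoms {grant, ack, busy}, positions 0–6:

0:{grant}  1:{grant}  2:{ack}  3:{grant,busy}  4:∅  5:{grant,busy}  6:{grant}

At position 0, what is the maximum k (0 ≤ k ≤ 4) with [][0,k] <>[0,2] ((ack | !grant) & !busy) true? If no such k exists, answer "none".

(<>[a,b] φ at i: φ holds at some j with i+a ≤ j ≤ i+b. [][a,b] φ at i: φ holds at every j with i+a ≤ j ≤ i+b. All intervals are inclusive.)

4

<>[0,2] ((ack | !grant) & !busy) must hold from j=0 onward; find where it first fails.
  j=0: holds
  j=1: holds
  j=2: holds
  j=3: holds
  j=4: holds
Holds through j=4; largest k = 4.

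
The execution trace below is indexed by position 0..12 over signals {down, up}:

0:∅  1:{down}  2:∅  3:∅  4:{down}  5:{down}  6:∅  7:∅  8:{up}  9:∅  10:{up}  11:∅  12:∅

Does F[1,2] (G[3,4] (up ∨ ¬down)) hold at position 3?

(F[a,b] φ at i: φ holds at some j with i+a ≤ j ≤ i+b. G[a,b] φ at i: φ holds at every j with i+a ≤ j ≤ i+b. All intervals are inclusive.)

Holds

Check G[3,4] (up ∨ ¬down) at each j in [4,5]:
  j=4: holds on [7,8]
  j=5: holds on [8,9]
Found at j=4 → formula holds.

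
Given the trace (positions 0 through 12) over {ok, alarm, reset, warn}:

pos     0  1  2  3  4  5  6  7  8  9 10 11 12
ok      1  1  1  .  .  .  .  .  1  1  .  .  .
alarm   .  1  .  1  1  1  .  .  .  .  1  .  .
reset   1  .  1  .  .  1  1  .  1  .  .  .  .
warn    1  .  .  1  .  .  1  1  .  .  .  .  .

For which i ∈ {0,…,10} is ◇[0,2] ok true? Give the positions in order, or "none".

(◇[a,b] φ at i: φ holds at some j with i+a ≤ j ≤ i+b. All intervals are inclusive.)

Evaluate at each i in [0,10]:
  i=0: ✓ (witness j=0)
  i=1: ✓ (witness j=1)
  i=2: ✓ (witness j=2)
  i=3: ✗ (none in [3,5])
  i=4: ✗ (none in [4,6])
  i=5: ✗ (none in [5,7])
  i=6: ✓ (witness j=8)
  i=7: ✓ (witness j=8)
  i=8: ✓ (witness j=8)
  i=9: ✓ (witness j=9)
  i=10: ✗ (none in [10,12])

0, 1, 2, 6, 7, 8, 9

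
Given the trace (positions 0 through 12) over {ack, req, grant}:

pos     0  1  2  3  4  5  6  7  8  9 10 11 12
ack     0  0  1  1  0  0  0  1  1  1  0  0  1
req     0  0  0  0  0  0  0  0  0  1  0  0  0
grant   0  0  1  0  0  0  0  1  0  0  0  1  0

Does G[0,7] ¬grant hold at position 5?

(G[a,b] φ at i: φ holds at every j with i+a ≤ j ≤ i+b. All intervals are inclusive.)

No

Check ¬grant at every j in [5,12]:
  j=5: true
  j=6: true
  j=7: false
  j=8: true
  j=9: true
  j=10: true
  j=11: false
  j=12: true
Fails at j=7 → formula fails.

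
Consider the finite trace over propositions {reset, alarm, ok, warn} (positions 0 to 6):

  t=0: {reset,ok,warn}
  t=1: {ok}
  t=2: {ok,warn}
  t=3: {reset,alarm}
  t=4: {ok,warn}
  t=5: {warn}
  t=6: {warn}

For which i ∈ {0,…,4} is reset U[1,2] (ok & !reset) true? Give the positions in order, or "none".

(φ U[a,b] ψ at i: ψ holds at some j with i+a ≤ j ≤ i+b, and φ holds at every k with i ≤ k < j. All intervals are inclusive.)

Evaluate at each i in [0,4]:
  i=0: ✓ (rhs at j=1; lhs holds on [0,0])
  i=1: ✗ (lhs fails at k=1 before rhs at j=2)
  i=2: ✗ (lhs fails at k=2 before rhs at j=4)
  i=3: ✓ (rhs at j=4; lhs holds on [3,3])
  i=4: ✗ (no rhs in [5,6])

0, 3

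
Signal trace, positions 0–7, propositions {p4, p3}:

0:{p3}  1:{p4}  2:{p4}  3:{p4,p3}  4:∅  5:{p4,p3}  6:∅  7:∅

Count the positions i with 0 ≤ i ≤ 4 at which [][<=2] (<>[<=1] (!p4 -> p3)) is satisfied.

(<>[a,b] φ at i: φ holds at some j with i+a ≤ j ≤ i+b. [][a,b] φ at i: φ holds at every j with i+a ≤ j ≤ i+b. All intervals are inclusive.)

4

Evaluate at each i in [0,4]:
  i=0: ✓ (all of [0,2])
  i=1: ✓ (all of [1,3])
  i=2: ✓ (all of [2,4])
  i=3: ✓ (all of [3,5])
  i=4: ✗ (fails at j=6)
Positions where it holds: {0, 1, 2, 3} → 4.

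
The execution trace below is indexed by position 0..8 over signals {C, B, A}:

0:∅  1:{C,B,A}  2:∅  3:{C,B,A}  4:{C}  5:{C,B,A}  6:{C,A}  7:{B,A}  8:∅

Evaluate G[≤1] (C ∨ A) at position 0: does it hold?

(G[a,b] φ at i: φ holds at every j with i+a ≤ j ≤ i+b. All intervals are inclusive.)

No

Check (C ∨ A) at every j in [0,1]:
  j=0: false
  j=1: true
Fails at j=0 → formula fails.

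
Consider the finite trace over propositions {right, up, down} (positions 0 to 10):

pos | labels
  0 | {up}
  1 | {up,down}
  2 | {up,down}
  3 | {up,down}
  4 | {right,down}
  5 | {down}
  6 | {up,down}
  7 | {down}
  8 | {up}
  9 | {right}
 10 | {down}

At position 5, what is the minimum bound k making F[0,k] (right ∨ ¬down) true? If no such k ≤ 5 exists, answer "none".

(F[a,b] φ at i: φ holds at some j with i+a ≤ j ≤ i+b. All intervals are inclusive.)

Scan j = 5,6,… for (right ∨ ¬down):
  j=5: fails
  j=6: fails
  j=7: fails
  j=8: holds
First hit at j=8, so smallest k = 8-5 = 3.

3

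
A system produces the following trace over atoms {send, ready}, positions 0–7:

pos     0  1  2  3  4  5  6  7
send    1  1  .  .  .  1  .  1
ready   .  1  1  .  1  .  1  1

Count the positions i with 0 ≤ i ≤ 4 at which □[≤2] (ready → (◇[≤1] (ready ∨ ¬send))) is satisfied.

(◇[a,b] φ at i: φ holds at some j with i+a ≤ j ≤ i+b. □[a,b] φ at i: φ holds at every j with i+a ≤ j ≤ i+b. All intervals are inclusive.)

Evaluate at each i in [0,4]:
  i=0: ✓ (all of [0,2])
  i=1: ✓ (all of [1,3])
  i=2: ✓ (all of [2,4])
  i=3: ✓ (all of [3,5])
  i=4: ✓ (all of [4,6])
Positions where it holds: {0, 1, 2, 3, 4} → 5.

5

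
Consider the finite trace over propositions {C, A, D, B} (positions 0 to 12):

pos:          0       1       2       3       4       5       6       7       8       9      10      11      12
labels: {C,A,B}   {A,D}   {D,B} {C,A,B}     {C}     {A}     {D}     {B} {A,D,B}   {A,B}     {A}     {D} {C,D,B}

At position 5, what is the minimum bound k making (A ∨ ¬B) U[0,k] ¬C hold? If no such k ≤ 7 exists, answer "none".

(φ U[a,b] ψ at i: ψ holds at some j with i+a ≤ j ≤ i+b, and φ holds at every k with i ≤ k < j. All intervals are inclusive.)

0

Need earliest j ≥ 5 with ¬C, and (A ∨ ¬B) at every k in [5,j-1].
  j=5: rhs holds (empty prefix). k = 0.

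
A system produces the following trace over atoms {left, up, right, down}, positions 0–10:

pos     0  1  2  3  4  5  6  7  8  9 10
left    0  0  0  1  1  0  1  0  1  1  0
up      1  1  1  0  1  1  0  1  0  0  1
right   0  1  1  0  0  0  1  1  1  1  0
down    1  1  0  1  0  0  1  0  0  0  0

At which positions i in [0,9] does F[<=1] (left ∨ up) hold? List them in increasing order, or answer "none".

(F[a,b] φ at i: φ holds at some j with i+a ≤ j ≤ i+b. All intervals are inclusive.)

Evaluate at each i in [0,9]:
  i=0: ✓ (witness j=0)
  i=1: ✓ (witness j=1)
  i=2: ✓ (witness j=2)
  i=3: ✓ (witness j=3)
  i=4: ✓ (witness j=4)
  i=5: ✓ (witness j=5)
  i=6: ✓ (witness j=6)
  i=7: ✓ (witness j=7)
  i=8: ✓ (witness j=8)
  i=9: ✓ (witness j=9)

0, 1, 2, 3, 4, 5, 6, 7, 8, 9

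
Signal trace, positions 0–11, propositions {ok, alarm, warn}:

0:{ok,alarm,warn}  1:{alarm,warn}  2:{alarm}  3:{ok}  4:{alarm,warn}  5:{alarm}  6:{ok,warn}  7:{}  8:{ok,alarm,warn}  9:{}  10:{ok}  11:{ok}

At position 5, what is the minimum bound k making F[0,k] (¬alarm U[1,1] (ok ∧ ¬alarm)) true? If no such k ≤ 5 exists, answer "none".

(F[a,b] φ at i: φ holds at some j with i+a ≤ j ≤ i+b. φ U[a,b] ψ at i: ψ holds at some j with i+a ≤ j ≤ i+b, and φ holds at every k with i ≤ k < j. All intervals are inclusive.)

4

Scan j = 5,6,… for (¬alarm U[1,1] (ok ∧ ¬alarm)):
  j=5: fails
  j=6: fails
  j=7: fails
  j=8: fails
  j=9: holds
First hit at j=9, so smallest k = 9-5 = 4.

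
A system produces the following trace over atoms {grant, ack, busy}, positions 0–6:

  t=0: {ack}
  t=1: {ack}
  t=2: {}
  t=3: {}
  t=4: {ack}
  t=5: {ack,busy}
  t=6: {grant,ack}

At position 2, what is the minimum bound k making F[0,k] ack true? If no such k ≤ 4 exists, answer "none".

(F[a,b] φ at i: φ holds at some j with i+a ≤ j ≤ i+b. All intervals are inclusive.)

Scan j = 2,3,… for ack:
  j=2: fails
  j=3: fails
  j=4: holds
First hit at j=4, so smallest k = 4-2 = 2.

2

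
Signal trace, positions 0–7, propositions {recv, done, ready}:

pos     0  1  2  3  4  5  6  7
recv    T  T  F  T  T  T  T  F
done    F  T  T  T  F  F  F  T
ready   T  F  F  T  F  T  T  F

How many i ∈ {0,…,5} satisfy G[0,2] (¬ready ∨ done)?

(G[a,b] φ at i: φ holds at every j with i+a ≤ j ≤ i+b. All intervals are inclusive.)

2

Evaluate at each i in [0,5]:
  i=0: ✗ (fails at j=0)
  i=1: ✓ (all of [1,3])
  i=2: ✓ (all of [2,4])
  i=3: ✗ (fails at j=5)
  i=4: ✗ (fails at j=5)
  i=5: ✗ (fails at j=5)
Positions where it holds: {1, 2} → 2.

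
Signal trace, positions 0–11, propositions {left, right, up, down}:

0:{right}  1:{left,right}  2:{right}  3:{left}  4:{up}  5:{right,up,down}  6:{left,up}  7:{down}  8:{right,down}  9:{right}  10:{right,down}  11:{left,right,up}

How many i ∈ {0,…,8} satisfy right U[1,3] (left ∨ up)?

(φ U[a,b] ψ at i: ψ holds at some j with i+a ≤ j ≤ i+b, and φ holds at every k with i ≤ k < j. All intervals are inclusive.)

5

Evaluate at each i in [0,8]:
  i=0: ✓ (rhs at j=1; lhs holds on [0,0])
  i=1: ✓ (rhs at j=3; lhs holds on [1,2])
  i=2: ✓ (rhs at j=3; lhs holds on [2,2])
  i=3: ✗ (lhs fails at k=3 before rhs at j=4)
  i=4: ✗ (lhs fails at k=4 before rhs at j=5)
  i=5: ✓ (rhs at j=6; lhs holds on [5,5])
  i=6: ✗ (no rhs in [7,9])
  i=7: ✗ (no rhs in [8,10])
  i=8: ✓ (rhs at j=11; lhs holds on [8,10])
Positions where it holds: {0, 1, 2, 5, 8} → 5.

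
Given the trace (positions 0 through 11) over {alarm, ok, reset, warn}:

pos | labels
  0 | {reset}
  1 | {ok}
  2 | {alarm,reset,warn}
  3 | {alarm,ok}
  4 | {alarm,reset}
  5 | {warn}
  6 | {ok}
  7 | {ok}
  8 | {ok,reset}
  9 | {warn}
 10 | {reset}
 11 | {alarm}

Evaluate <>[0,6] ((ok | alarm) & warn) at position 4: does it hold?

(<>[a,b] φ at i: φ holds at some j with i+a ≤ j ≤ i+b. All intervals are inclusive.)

Does not hold

Check ((ok | alarm) & warn) at each j in [4,10]:
  j=4: false
  j=5: false
  j=6: false
  j=7: false
  j=8: false
  j=9: false
  j=10: false
No position in the window satisfies it → formula fails.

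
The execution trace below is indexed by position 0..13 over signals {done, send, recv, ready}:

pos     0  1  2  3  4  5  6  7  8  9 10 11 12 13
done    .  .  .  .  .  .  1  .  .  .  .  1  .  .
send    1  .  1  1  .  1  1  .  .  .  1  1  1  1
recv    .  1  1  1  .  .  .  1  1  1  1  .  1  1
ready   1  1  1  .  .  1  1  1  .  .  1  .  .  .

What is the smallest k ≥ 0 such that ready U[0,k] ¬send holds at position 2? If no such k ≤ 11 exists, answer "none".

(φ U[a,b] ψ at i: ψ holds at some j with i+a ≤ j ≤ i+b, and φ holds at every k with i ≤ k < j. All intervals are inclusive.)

Need earliest j ≥ 2 with ¬send, and ready at every k in [2,j-1].
  j=2: rhs fails.
  j=3: rhs fails.
  j=4: rhs holds but lhs fails at k=3.
  j=5: rhs fails.
  j=6: rhs fails.
  j=7: rhs holds but lhs fails at k=3.
  j=8: rhs holds but lhs fails at k=3.
  j=9: rhs holds but lhs fails at k=3.
  j=10: rhs fails.
  j=11: rhs fails.
  j=12: rhs fails.
  j=13: rhs fails.
No witness within the range → none.

none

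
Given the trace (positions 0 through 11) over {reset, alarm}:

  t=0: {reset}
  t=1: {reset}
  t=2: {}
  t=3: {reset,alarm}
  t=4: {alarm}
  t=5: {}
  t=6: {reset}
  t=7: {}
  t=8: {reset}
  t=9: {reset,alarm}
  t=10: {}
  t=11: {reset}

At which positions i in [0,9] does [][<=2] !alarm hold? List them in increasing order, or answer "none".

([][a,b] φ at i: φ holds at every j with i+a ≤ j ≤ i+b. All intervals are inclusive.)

0, 5, 6

Evaluate at each i in [0,9]:
  i=0: ✓ (all of [0,2])
  i=1: ✗ (fails at j=3)
  i=2: ✗ (fails at j=3)
  i=3: ✗ (fails at j=3)
  i=4: ✗ (fails at j=4)
  i=5: ✓ (all of [5,7])
  i=6: ✓ (all of [6,8])
  i=7: ✗ (fails at j=9)
  i=8: ✗ (fails at j=9)
  i=9: ✗ (fails at j=9)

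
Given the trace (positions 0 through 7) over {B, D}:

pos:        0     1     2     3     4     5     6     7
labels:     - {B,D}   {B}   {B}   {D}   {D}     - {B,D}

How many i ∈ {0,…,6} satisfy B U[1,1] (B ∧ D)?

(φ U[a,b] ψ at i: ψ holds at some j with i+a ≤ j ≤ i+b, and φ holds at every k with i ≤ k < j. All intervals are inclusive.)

Evaluate at each i in [0,6]:
  i=0: ✗ (lhs fails at k=0 before rhs at j=1)
  i=1: ✗ (no rhs in [2,2])
  i=2: ✗ (no rhs in [3,3])
  i=3: ✗ (no rhs in [4,4])
  i=4: ✗ (no rhs in [5,5])
  i=5: ✗ (no rhs in [6,6])
  i=6: ✗ (lhs fails at k=6 before rhs at j=7)
Positions where it holds: {} → 0.

0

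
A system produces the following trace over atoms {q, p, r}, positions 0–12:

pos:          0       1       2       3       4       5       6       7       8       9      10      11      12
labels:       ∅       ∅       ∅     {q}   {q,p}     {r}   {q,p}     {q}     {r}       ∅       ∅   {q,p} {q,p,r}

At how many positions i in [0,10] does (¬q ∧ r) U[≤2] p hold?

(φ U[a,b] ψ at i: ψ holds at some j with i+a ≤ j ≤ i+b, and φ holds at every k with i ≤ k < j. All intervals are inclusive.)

Evaluate at each i in [0,10]:
  i=0: ✗ (no rhs in [0,2])
  i=1: ✗ (no rhs in [1,3])
  i=2: ✗ (lhs fails at k=2 before rhs at j=4)
  i=3: ✗ (lhs fails at k=3 before rhs at j=4)
  i=4: ✓ (rhs at j=4)
  i=5: ✓ (rhs at j=6; lhs holds on [5,5])
  i=6: ✓ (rhs at j=6)
  i=7: ✗ (no rhs in [7,9])
  i=8: ✗ (no rhs in [8,10])
  i=9: ✗ (lhs fails at k=9 before rhs at j=11)
  i=10: ✗ (lhs fails at k=10 before rhs at j=11)
Positions where it holds: {4, 5, 6} → 3.

3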